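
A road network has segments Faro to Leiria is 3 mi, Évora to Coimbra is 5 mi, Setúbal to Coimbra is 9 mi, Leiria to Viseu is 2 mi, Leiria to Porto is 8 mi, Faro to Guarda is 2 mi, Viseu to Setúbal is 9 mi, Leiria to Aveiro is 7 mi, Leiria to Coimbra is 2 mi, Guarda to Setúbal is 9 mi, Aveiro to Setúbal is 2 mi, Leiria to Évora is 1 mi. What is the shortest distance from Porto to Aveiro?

15

Checking several routes:
Porto→Leiria→Aveiro: 8 + 7 = 15
Porto→Leiria→Viseu→Setúbal→Aveiro: 8 + 2 + 9 + 2 = 21
Porto→Leiria→Faro→Guarda→Setúbal→Aveiro: 8 + 3 + 2 + 9 + 2 = 24
Porto→Leiria→Coimbra→Setúbal→Aveiro: 8 + 2 + 9 + 2 = 21
The minimum is 15 mi.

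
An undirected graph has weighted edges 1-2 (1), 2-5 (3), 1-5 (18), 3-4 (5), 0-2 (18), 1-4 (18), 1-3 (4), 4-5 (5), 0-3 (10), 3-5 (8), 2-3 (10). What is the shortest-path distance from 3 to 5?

8

Checking several routes:
3-1-2-5: 4 + 1 + 3 = 8
3-5: 8
3-2-5: 10 + 3 = 13
3-1-5: 4 + 18 = 22
3-4-5: 5 + 5 = 10
Best route has total 8.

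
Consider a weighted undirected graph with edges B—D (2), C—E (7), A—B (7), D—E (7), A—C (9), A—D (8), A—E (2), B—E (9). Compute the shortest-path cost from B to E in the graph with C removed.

9

Checking several routes:
B-E: 9
B-A-E: 7 + 2 = 9
B-D-E: 2 + 7 = 9
The minimum is 9.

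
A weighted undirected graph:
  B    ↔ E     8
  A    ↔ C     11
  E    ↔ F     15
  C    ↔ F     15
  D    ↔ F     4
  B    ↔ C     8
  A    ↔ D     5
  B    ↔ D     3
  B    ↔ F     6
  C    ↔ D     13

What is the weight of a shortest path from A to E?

16

A few of the A→E routes:
A-C-B-E: 11 + 8 + 8 = 27
A-D-F-E: 5 + 4 + 15 = 24
A-D-C-B-E: 5 + 13 + 8 + 8 = 34
A-D-B-E: 5 + 3 + 8 = 16
A-D-F-B-E: 5 + 4 + 6 + 8 = 23
A-D-B-F-E: 5 + 3 + 6 + 15 = 29
Shortest: 16.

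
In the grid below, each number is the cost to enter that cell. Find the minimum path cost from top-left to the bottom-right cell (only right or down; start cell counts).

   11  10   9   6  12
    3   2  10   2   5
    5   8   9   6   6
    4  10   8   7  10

49

Best path: [0,0] -> [1,0] -> [1,1] -> [1,2] -> [1,3] -> [1,4] -> [2,4] -> [3,4]
Cost: 11 + 3 + 2 + 10 + 2 + 5 + 6 + 10 = 49
For comparison, the top-then-right route costs 69.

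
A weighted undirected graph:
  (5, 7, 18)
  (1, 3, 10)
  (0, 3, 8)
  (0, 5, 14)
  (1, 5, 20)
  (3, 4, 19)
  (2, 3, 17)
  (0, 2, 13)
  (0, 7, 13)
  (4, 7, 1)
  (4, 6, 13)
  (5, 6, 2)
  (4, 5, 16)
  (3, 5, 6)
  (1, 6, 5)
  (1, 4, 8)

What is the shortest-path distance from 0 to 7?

Some routes from 0 to 7:
0 -> 3 -> 1 -> 4 -> 7: 8 + 10 + 8 + 1 = 27
0 -> 7: 13
0 -> 3 -> 4 -> 7: 8 + 19 + 1 = 28
The minimum is 13.

13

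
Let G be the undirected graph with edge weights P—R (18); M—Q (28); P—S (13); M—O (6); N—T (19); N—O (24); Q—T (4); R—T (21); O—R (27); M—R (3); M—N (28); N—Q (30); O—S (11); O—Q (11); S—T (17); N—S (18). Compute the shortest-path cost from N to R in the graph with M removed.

Some routes from N to R avoiding M:
N → T → R: 19 + 21 = 40
N → S → P → R: 18 + 13 + 18 = 49
N → Q → T → R: 30 + 4 + 21 = 55
N → O → R: 24 + 27 = 51
The minimum is 40.

40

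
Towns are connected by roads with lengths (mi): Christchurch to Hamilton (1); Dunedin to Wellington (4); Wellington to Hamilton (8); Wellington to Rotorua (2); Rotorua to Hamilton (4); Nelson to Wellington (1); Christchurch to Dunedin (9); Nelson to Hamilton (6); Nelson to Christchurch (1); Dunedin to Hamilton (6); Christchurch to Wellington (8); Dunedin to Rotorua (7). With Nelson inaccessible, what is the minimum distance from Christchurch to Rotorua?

Checking several routes:
Christchurch-Hamilton-Wellington-Rotorua: 1 + 8 + 2 = 11
Christchurch-Wellington-Rotorua: 8 + 2 = 10
Christchurch-Hamilton-Rotorua: 1 + 4 = 5
Best route has total 5 mi.

5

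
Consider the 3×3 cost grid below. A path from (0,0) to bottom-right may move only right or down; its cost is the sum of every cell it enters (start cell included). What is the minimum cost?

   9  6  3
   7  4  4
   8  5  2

24

Path (0,0) -> (0,1) -> (0,2) -> (1,2) -> (2,2): 9 + 6 + 3 + 4 + 2 = 24.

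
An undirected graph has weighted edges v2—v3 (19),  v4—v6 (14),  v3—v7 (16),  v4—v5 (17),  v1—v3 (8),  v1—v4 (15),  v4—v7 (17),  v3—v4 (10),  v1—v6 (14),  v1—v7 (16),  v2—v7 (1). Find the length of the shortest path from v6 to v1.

14

Comparing a few candidate routes:
v6→v1: 14
v6→v4→v3→v1: 14 + 10 + 8 = 32
v6→v4→v1: 14 + 15 = 29
Best route has total 14.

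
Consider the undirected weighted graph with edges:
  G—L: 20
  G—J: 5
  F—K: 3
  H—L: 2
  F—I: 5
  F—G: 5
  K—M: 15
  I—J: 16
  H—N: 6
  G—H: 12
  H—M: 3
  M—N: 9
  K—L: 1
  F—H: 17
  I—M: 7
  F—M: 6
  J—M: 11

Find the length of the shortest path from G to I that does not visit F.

21

A few of the G→I routes:
G→J→I: 5 + 16 = 21
G→H→M→I: 12 + 3 + 7 = 22
G→J→M→I: 5 + 11 + 7 = 23
G→H→N→M→I: 12 + 6 + 9 + 7 = 34
G→L→H→M→I: 20 + 2 + 3 + 7 = 32
The minimum is 21.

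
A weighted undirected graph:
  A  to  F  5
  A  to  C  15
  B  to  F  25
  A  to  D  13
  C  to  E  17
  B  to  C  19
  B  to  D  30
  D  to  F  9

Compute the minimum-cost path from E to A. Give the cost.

32

Checking several routes:
E→C→B→F→A: 17 + 19 + 25 + 5 = 66
E→C→A: 17 + 15 = 32
E→C→B→D→F→A: 17 + 19 + 30 + 9 + 5 = 80
E→C→B→D→A: 17 + 19 + 30 + 13 = 79
The minimum is 32.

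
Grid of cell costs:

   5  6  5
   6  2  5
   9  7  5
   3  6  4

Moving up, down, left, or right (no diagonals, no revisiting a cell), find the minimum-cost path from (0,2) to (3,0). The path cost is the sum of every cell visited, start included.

Best path: r0c2 r1c2 r1c1 r2c1 r3c1 r3c0
Cost: 5 + 5 + 2 + 7 + 6 + 3 = 28

28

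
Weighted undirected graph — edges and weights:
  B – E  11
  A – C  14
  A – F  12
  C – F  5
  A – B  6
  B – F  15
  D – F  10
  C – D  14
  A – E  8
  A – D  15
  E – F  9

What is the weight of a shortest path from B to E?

Checking several routes:
B→F→E: 15 + 9 = 24
B→E: 11
B→A→F→E: 6 + 12 + 9 = 27
B→A→C→F→E: 6 + 14 + 5 + 9 = 34
B→A→E: 6 + 8 = 14
Shortest: 11.

11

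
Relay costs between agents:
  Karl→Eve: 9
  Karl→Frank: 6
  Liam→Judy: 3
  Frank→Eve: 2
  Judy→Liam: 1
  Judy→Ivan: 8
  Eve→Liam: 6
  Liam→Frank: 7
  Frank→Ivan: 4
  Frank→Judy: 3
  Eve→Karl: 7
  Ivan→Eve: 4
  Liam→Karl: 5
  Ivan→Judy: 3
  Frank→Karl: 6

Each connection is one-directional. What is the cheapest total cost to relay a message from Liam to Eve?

Comparing a few candidate routes:
Liam - Karl - Eve: 5 + 9 = 14
Liam - Frank - Ivan - Eve: 7 + 4 + 4 = 15
Liam - Karl - Frank - Eve: 5 + 6 + 2 = 13
Liam - Judy - Ivan - Eve: 3 + 8 + 4 = 15
Liam - Frank - Eve: 7 + 2 = 9
The minimum is 9.

9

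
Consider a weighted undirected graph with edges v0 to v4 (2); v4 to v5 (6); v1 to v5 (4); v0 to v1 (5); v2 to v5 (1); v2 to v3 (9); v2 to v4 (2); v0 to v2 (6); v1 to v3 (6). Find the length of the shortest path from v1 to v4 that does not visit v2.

Routes from v1 to v4 avoiding v2:
v1 → v0 → v4: 5 + 2 = 7
v1 → v5 → v4: 4 + 6 = 10
Shortest: 7.

7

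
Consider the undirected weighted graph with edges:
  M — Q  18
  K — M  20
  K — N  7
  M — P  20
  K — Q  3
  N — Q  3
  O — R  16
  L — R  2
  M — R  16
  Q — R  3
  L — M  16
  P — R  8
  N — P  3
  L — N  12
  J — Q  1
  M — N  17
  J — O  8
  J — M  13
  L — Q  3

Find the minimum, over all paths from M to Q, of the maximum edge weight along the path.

Checking several routes:
M - R - P - N - Q: max(16, 8, 3, 3) = 16
M - R - O - J - Q: max(16, 16, 8, 1) = 16
M - J - Q: max(13, 1) = 13
M - R - P - N - K - Q: max(16, 8, 3, 7, 3) = 16
M - R - P - N - L - Q: max(16, 8, 3, 12, 3) = 16
The minimum achievable maximum is 13.

13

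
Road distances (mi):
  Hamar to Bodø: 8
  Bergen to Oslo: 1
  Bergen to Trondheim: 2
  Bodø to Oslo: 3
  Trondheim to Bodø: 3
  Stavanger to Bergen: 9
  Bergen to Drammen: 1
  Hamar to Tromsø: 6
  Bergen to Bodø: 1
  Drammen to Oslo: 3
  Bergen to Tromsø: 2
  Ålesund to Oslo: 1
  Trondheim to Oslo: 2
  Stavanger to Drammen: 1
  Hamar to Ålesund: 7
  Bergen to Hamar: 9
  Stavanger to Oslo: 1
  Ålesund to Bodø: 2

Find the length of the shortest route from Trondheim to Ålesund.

3

Comparing a few candidate routes:
Trondheim - Bodø - Ålesund: 3 + 2 = 5
Trondheim - Bergen - Bodø - Ålesund: 2 + 1 + 2 = 5
Trondheim - Oslo - Ålesund: 2 + 1 = 3
Trondheim - Bergen - Oslo - Ålesund: 2 + 1 + 1 = 4
Best route has total 3 mi.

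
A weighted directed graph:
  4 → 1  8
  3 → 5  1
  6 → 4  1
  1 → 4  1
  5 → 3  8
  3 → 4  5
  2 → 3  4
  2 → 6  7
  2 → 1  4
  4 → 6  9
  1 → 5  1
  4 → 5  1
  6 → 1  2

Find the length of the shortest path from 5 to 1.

21

Candidate routes:
5 -> 3 -> 4 -> 1: 8 + 5 + 8 = 21
5 -> 3 -> 4 -> 6 -> 1: 8 + 5 + 9 + 2 = 24
The minimum is 21.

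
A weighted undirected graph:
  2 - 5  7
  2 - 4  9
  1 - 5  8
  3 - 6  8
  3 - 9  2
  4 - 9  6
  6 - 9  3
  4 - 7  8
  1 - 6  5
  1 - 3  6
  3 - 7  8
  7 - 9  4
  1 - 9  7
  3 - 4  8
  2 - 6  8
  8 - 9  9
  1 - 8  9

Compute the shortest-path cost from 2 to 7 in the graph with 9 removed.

17

Checking several routes:
2 - 6 - 3 - 7: 8 + 8 + 8 = 24
2 - 4 - 3 - 7: 9 + 8 + 8 = 25
2 - 6 - 1 - 3 - 7: 8 + 5 + 6 + 8 = 27
2 - 5 - 1 - 3 - 7: 7 + 8 + 6 + 8 = 29
2 - 4 - 7: 9 + 8 = 17
Best route has total 17.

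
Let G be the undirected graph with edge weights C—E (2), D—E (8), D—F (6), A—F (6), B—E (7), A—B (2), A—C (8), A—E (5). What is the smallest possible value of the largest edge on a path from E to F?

6

Candidate routes:
E→D→F: max(8, 6) = 8
E→B→A→F: max(7, 2, 6) = 7
E→C→A→F: max(2, 8, 6) = 8
E→A→F: max(5, 6) = 6
The minimum achievable maximum is 6.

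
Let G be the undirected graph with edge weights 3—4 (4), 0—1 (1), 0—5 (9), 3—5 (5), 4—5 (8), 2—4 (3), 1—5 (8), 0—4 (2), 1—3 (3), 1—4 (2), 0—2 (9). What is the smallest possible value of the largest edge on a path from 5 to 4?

5

Checking several routes:
5 → 3 → 1 → 4: max(5, 3, 2) = 5
5 → 3 → 1 → 0 → 4: max(5, 3, 1, 2) = 5
5 → 3 → 4: max(5, 4) = 5
5 → 1 → 3 → 4: max(8, 3, 4) = 8
Smallest bottleneck: 5.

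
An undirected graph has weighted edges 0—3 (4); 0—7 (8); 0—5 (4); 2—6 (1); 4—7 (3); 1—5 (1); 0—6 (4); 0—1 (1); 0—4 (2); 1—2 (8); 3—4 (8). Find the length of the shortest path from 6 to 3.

8

A few of the 6→3 routes:
6-2-1-5-0-3: 1 + 8 + 1 + 4 + 4 = 18
6-0-3: 4 + 4 = 8
6-2-1-0-4-3: 1 + 8 + 1 + 2 + 8 = 20
6-2-1-0-3: 1 + 8 + 1 + 4 = 14
6-0-4-3: 4 + 2 + 8 = 14
Shortest: 8.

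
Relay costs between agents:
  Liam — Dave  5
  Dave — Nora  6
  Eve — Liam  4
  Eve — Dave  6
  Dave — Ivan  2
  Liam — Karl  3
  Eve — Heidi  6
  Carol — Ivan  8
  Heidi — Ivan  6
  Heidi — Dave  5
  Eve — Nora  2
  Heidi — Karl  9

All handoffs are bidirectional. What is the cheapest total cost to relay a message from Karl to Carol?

Checking several routes:
Karl→Liam→Eve→Nora→Dave→Ivan→Carol: 3 + 4 + 2 + 6 + 2 + 8 = 25
Karl→Liam→Dave→Ivan→Carol: 3 + 5 + 2 + 8 = 18
Karl→Heidi→Ivan→Carol: 9 + 6 + 8 = 23
Karl→Liam→Eve→Dave→Ivan→Carol: 3 + 4 + 6 + 2 + 8 = 23
Karl→Heidi→Dave→Ivan→Carol: 9 + 5 + 2 + 8 = 24
Shortest: 18.

18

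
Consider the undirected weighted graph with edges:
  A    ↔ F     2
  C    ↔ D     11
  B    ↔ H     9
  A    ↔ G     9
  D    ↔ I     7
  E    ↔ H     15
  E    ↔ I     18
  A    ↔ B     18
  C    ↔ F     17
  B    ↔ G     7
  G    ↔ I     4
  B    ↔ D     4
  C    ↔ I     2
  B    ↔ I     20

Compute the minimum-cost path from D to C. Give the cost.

Checking several routes:
D - C: 11
D - B - I - C: 4 + 20 + 2 = 26
D - I - C: 7 + 2 = 9
D - B - G - I - C: 4 + 7 + 4 + 2 = 17
Shortest: 9.

9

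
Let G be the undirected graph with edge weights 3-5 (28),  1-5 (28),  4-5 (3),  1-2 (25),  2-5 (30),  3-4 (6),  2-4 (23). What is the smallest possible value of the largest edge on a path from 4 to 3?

Paths from 4 to 3:
4→2→1→5→3: max(23, 25, 28, 28) = 28
4→5→3: max(3, 28) = 28
4→3: max(6) = 6
4→2→5→3: max(23, 30, 28) = 30
Smallest bottleneck: 6.

6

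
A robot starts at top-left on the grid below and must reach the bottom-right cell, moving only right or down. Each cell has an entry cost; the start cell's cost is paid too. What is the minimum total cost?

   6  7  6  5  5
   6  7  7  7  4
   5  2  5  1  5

30

Path r0c0→r1c0→r2c0→r2c1→r2c2→r2c3→r2c4: 6 + 6 + 5 + 2 + 5 + 1 + 5 = 30.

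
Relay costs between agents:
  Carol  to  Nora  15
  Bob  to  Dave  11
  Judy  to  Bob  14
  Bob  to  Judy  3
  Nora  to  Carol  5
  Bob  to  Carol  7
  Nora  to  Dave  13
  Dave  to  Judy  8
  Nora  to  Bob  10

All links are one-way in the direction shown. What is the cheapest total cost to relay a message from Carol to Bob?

25

Paths from Carol to Bob:
Carol-Nora-Dave-Judy-Bob: 15 + 13 + 8 + 14 = 50
Carol-Nora-Bob: 15 + 10 = 25
Shortest: 25.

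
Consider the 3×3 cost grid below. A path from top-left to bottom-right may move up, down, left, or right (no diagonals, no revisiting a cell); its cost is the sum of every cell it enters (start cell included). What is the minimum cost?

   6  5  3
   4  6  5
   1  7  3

One optimal route is r0c0→r1c0→r2c0→r2c1→r2c2.
Its cost is 6 + 4 + 1 + 7 + 3 = 21.

21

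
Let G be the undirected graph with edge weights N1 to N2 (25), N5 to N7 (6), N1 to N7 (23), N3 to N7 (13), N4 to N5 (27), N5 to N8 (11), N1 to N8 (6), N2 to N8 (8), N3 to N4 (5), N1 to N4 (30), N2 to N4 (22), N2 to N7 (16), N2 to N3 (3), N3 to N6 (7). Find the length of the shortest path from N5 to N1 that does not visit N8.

29

Comparing a few candidate routes:
N5→N7→N3→N4→N1: 6 + 13 + 5 + 30 = 54
N5→N7→N1: 6 + 23 = 29
N5→N7→N3→N2→N1: 6 + 13 + 3 + 25 = 47
N5→N7→N2→N1: 6 + 16 + 25 = 47
The minimum is 29.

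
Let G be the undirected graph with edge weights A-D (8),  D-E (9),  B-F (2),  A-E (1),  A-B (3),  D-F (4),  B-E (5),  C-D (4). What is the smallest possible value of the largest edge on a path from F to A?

3

Comparing a few candidate routes:
F→B→A: max(2, 3) = 3
F→B→E→A: max(2, 5, 1) = 5
F→D→E→A: max(4, 9, 1) = 9
F→D→A: max(4, 8) = 8
Best route has worst link 3.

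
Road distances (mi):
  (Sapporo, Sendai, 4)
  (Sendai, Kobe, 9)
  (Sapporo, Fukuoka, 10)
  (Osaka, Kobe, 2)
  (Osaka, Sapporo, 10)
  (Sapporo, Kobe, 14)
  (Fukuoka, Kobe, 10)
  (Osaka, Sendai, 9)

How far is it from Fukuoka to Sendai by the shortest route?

Some routes from Fukuoka to Sendai:
Fukuoka → Kobe → Osaka → Sendai: 10 + 2 + 9 = 21
Fukuoka → Sapporo → Sendai: 10 + 4 = 14
Fukuoka → Kobe → Sendai: 10 + 9 = 19
The minimum is 14 mi.

14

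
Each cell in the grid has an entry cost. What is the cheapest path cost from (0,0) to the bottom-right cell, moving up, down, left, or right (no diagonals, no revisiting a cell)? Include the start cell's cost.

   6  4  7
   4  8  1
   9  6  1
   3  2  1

One optimal route is (0,0) -> (0,1) -> (0,2) -> (1,2) -> (2,2) -> (3,2).
Its cost is 6 + 4 + 7 + 1 + 1 + 1 = 20.

20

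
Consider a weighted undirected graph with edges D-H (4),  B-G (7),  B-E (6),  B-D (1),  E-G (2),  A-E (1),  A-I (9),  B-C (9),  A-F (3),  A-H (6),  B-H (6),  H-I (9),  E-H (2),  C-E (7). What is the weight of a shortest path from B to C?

Some routes from B to C:
B-G-E-C: 7 + 2 + 7 = 16
B-H-E-C: 6 + 2 + 7 = 15
B-D-H-A-E-C: 1 + 4 + 6 + 1 + 7 = 19
B-E-C: 6 + 7 = 13
B-C: 9
B-D-H-E-C: 1 + 4 + 2 + 7 = 14
The minimum is 9.

9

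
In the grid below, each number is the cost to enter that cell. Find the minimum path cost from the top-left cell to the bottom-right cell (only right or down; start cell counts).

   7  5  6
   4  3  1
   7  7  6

One optimal route is [0,0] → [1,0] → [1,1] → [1,2] → [2,2].
Its cost is 7 + 4 + 3 + 1 + 6 = 21.
For comparison, the top-then-right route costs 25.

21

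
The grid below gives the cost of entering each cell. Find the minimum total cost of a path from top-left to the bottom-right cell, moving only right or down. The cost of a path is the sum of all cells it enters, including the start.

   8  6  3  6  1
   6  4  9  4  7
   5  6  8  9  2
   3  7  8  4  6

One optimal route is r0c0 r0c1 r0c2 r0c3 r0c4 r1c4 r2c4 r3c4.
Its cost is 8 + 6 + 3 + 6 + 1 + 7 + 2 + 6 = 39.

39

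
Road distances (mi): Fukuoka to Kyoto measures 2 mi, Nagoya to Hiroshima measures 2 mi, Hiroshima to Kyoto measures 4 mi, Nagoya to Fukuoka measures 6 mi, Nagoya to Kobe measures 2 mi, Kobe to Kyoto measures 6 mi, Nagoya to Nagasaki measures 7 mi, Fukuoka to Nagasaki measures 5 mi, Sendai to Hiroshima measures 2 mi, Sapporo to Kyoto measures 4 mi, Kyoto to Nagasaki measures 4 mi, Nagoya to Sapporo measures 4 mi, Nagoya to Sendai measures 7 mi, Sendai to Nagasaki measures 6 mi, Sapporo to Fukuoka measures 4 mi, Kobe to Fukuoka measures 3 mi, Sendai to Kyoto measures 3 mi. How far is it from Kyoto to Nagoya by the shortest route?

Checking several routes:
Kyoto→Sendai→Hiroshima→Nagoya: 3 + 2 + 2 = 7
Kyoto→Hiroshima→Nagoya: 4 + 2 = 6
Kyoto→Fukuoka→Kobe→Nagoya: 2 + 3 + 2 = 7
The minimum is 6 mi.

6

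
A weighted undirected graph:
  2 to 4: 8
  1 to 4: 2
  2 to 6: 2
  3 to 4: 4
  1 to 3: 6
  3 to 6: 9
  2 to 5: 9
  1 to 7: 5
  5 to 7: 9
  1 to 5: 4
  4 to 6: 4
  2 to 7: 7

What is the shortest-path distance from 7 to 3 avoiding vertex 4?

Comparing a few candidate routes:
7 - 2 - 6 - 3: 7 + 2 + 9 = 18
7 - 5 - 1 - 3: 9 + 4 + 6 = 19
7 - 1 - 3: 5 + 6 = 11
Best route has total 11.

11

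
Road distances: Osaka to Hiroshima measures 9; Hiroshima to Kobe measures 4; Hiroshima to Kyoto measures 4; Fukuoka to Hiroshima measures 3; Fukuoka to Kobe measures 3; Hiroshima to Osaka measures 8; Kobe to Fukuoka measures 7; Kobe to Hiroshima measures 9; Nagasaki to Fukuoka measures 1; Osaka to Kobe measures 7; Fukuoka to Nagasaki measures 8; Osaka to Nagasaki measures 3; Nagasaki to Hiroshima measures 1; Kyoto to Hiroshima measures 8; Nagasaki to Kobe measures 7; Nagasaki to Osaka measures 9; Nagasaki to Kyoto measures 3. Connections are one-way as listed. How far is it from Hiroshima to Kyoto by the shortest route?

Checking several routes:
Hiroshima -> Kobe -> Fukuoka -> Nagasaki -> Kyoto: 4 + 7 + 8 + 3 = 22
Hiroshima -> Osaka -> Nagasaki -> Kyoto: 8 + 3 + 3 = 14
Hiroshima -> Kyoto: 4
The minimum is 4.

4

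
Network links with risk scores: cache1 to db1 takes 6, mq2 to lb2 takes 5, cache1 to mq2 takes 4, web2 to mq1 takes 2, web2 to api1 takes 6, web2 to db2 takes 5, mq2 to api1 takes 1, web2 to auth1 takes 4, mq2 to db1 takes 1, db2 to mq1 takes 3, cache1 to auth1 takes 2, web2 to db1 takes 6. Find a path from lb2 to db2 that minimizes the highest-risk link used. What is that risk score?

5

Some routes from lb2 to db2:
lb2→mq2→cache1→auth1→web2→mq1→db2: max(5, 4, 2, 4, 2, 3) = 5
lb2→mq2→cache1→auth1→web2→db2: max(5, 4, 2, 4, 5) = 5
lb2→mq2→db1→web2→mq1→db2: max(5, 1, 6, 2, 3) = 6
lb2→mq2→db1→web2→db2: max(5, 1, 6, 5) = 6
lb2→mq2→db1→cache1→auth1→web2→mq1→db2: max(5, 1, 6, 2, 4, 2, 3) = 6
lb2→mq2→db1→cache1→auth1→web2→db2: max(5, 1, 6, 2, 4, 5) = 6
Smallest bottleneck: 5.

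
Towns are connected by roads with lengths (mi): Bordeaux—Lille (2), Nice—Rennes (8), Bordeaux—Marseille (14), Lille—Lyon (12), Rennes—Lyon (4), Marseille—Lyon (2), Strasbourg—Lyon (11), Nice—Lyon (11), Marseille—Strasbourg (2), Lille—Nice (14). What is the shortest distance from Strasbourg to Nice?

Checking several routes:
Strasbourg→Marseille→Lyon→Rennes→Nice: 2 + 2 + 4 + 8 = 16
Strasbourg→Marseille→Bordeaux→Lille→Nice: 2 + 14 + 2 + 14 = 32
Strasbourg→Lyon→Nice: 11 + 11 = 22
Strasbourg→Marseille→Lyon→Nice: 2 + 2 + 11 = 15
Strasbourg→Marseille→Lyon→Lille→Nice: 2 + 2 + 12 + 14 = 30
Strasbourg→Lyon→Rennes→Nice: 11 + 4 + 8 = 23
Best route has total 15 mi.

15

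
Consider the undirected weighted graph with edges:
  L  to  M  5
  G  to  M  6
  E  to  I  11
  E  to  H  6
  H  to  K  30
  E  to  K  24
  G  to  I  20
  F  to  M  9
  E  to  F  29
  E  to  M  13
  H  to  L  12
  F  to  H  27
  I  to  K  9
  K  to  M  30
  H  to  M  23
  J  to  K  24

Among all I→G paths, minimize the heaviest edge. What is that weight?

Comparing a few candidate routes:
I-E-H-M-G: max(11, 6, 23, 6) = 23
I-E-H-L-M-G: max(11, 6, 12, 5, 6) = 12
I-E-M-G: max(11, 13, 6) = 13
I-G: max(20) = 20
Smallest bottleneck: 12.

12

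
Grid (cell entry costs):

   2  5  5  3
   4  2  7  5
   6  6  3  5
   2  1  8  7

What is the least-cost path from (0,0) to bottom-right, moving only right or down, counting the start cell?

One optimal route is [0,0] -> [1,0] -> [1,1] -> [2,1] -> [2,2] -> [2,3] -> [3,3].
Its cost is 2 + 4 + 2 + 6 + 3 + 5 + 7 = 29.

29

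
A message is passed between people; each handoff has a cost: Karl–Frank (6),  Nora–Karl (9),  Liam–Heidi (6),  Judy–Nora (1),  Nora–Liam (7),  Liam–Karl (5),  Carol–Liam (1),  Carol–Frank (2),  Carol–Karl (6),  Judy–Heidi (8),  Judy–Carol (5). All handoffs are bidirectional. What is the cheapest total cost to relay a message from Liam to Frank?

3

Some routes from Liam to Frank:
Liam - Carol - Frank: 1 + 2 = 3
Liam - Karl - Carol - Frank: 5 + 6 + 2 = 13
Liam - Karl - Frank: 5 + 6 = 11
Liam - Heidi - Judy - Carol - Frank: 6 + 8 + 5 + 2 = 21
Liam - Nora - Judy - Carol - Frank: 7 + 1 + 5 + 2 = 15
Liam - Carol - Karl - Frank: 1 + 6 + 6 = 13
Best route has total 3.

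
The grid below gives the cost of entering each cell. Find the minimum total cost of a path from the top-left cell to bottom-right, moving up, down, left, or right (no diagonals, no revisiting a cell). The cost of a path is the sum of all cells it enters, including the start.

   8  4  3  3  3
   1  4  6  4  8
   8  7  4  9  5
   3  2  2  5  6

One optimal route is r0c0 -> r1c0 -> r1c1 -> r2c1 -> r3c1 -> r3c2 -> r3c3 -> r3c4.
Its cost is 8 + 1 + 4 + 7 + 2 + 2 + 5 + 6 = 35.

35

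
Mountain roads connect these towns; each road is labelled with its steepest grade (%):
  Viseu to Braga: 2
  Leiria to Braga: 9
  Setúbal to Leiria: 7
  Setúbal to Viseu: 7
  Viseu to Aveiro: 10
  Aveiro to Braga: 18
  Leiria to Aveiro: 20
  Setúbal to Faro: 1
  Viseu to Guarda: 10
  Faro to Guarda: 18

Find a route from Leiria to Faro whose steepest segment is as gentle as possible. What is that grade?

7

Checking several routes:
Leiria → Setúbal → Viseu → Guarda → Faro: max(7, 7, 10, 18) = 18
Leiria → Setúbal → Faro: max(7, 1) = 7
Leiria → Braga → Aveiro → Viseu → Setúbal → Faro: max(9, 18, 10, 7, 1) = 18
Leiria → Braga → Viseu → Setúbal → Faro: max(9, 2, 7, 1) = 9
Leiria → Braga → Aveiro → Viseu → Guarda → Faro: max(9, 18, 10, 10, 18) = 18
Best route has worst link 7%.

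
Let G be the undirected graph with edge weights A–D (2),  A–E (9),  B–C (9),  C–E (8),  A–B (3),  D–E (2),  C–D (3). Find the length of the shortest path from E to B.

7

Paths from E to B:
E → A → D → C → B: 9 + 2 + 3 + 9 = 23
E → D → A → B: 2 + 2 + 3 = 7
E → D → C → B: 2 + 3 + 9 = 14
E → C → D → A → B: 8 + 3 + 2 + 3 = 16
E → A → B: 9 + 3 = 12
E → C → B: 8 + 9 = 17
Best route has total 7.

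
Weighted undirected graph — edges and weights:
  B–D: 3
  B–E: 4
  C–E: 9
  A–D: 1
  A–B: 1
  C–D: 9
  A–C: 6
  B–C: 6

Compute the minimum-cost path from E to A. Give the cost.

Some routes from E to A:
E - B - D - A: 4 + 3 + 1 = 8
E - C - D - A: 9 + 9 + 1 = 19
E - B - C - A: 4 + 6 + 6 = 16
E - C - B - A: 9 + 6 + 1 = 16
E - B - A: 4 + 1 = 5
E - C - A: 9 + 6 = 15
The minimum is 5.

5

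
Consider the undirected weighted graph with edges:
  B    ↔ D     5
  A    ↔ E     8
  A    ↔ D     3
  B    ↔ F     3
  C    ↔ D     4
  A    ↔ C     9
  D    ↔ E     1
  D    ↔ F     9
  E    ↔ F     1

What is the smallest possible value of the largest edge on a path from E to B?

3

Some routes from E to B:
E-A-D-B: max(8, 3, 5) = 8
E-F-B: max(1, 3) = 3
E-D-B: max(1, 5) = 5
E-F-D-B: max(1, 9, 5) = 9
The minimum achievable maximum is 3.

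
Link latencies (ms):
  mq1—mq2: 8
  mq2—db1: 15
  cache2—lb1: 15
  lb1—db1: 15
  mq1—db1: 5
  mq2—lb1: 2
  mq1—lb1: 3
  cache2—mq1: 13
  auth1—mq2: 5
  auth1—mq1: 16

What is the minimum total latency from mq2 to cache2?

A few of the mq2→cache2 routes:
mq2-lb1-cache2: 2 + 15 = 17
mq2-mq1-cache2: 8 + 13 = 21
mq2-lb1-mq1-cache2: 2 + 3 + 13 = 18
Best route has total 17 ms.

17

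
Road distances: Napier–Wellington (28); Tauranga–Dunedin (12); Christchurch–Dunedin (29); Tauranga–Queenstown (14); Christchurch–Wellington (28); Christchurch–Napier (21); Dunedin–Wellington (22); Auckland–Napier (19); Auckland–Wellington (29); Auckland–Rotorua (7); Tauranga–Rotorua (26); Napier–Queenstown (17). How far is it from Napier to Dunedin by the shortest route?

43

Comparing a few candidate routes:
Napier → Wellington → Dunedin: 28 + 22 = 50
Napier → Auckland → Wellington → Dunedin: 19 + 29 + 22 = 70
Napier → Queenstown → Tauranga → Dunedin: 17 + 14 + 12 = 43
Napier → Christchurch → Wellington → Dunedin: 21 + 28 + 22 = 71
Napier → Auckland → Rotorua → Tauranga → Dunedin: 19 + 7 + 26 + 12 = 64
Napier → Christchurch → Dunedin: 21 + 29 = 50
The minimum is 43.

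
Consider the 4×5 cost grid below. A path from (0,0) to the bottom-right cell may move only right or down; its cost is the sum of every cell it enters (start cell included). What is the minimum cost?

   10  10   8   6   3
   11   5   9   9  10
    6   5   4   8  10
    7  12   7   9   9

59

One optimal route is r0c0 → r0c1 → r1c1 → r2c1 → r2c2 → r3c2 → r3c3 → r3c4.
Its cost is 10 + 10 + 5 + 5 + 4 + 7 + 9 + 9 = 59.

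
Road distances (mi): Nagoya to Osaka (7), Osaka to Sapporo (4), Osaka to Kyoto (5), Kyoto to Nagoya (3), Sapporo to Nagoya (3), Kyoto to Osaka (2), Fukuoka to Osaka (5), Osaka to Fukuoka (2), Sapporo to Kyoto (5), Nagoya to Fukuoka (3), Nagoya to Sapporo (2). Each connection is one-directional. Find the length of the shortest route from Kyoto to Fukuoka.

Candidate routes:
Kyoto - Osaka - Sapporo - Nagoya - Fukuoka: 2 + 4 + 3 + 3 = 12
Kyoto - Nagoya - Osaka - Fukuoka: 3 + 7 + 2 = 12
Kyoto - Osaka - Fukuoka: 2 + 2 = 4
Kyoto - Nagoya - Fukuoka: 3 + 3 = 6
The minimum is 4 mi.

4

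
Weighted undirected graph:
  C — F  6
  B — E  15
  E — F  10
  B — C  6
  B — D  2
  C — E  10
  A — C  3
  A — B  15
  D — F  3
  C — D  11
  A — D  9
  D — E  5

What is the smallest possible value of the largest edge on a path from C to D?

Checking several routes:
C → B → D: max(6, 2) = 6
C → F → D: max(6, 3) = 6
C → A → D: max(3, 9) = 9
Smallest bottleneck: 6.

6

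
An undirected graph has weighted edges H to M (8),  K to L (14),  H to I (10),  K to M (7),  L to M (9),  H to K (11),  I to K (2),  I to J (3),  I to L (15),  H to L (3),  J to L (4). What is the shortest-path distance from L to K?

Some routes from L to K:
L-K: 14
L-I-K: 15 + 2 = 17
L-H-I-K: 3 + 10 + 2 = 15
L-J-I-K: 4 + 3 + 2 = 9
L-H-K: 3 + 11 = 14
L-M-K: 9 + 7 = 16
Best route has total 9.

9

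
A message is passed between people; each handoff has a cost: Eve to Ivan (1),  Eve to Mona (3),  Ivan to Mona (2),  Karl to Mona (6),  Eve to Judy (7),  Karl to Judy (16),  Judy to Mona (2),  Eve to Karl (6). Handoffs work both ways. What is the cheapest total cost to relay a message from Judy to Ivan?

Checking several routes:
Judy - Mona - Ivan: 2 + 2 = 4
Judy - Eve - Ivan: 7 + 1 = 8
Judy - Mona - Eve - Ivan: 2 + 3 + 1 = 6
Best route has total 4.

4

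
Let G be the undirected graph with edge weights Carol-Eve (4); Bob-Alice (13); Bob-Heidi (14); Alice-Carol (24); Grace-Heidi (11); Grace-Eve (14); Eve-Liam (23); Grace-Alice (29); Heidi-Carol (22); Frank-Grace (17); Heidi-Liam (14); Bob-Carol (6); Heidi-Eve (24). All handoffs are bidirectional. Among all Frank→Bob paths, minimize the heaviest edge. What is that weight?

A few of the Frank→Bob routes:
Frank→Grace→Heidi→Carol→Bob: max(17, 11, 22, 6) = 22
Frank→Grace→Eve→Carol→Bob: max(17, 14, 4, 6) = 17
Frank→Grace→Heidi→Bob: max(17, 11, 14) = 17
Frank→Grace→Eve→Carol→Heidi→Bob: max(17, 14, 4, 22, 14) = 22
Best route has worst link 17.

17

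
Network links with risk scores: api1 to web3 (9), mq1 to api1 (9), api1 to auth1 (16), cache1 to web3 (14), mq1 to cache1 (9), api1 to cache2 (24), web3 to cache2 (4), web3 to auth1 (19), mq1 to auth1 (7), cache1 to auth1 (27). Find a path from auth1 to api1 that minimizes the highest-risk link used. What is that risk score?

9

Comparing a few candidate routes:
auth1 - web3 - cache1 - mq1 - api1: max(19, 14, 9, 9) = 19
auth1 - mq1 - api1: max(7, 9) = 9
auth1 - api1: max(16) = 16
auth1 - mq1 - cache1 - web3 - api1: max(7, 9, 14, 9) = 14
Best route has worst link 9.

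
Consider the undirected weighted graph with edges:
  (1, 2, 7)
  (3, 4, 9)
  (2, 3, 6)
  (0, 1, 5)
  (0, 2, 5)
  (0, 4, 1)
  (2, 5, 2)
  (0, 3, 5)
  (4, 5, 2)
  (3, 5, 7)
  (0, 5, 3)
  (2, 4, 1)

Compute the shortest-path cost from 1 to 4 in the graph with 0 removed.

A few of the 1→4 routes:
1 - 2 - 4: 7 + 1 = 8
1 - 2 - 3 - 5 - 4: 7 + 6 + 7 + 2 = 22
1 - 2 - 5 - 4: 7 + 2 + 2 = 11
Shortest: 8.

8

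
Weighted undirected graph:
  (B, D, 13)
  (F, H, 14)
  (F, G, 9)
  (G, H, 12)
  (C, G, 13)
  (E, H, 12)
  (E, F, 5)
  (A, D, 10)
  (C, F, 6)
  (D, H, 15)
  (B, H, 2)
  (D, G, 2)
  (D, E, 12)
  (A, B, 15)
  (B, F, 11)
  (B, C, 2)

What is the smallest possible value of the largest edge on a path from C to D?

9

Some routes from C to D:
C -> F -> G -> H -> E -> D: max(6, 9, 12, 12, 12) = 12
C -> F -> B -> H -> G -> D: max(6, 11, 2, 12, 2) = 12
C -> F -> B -> H -> E -> D: max(6, 11, 2, 12, 12) = 12
C -> F -> G -> D: max(6, 9, 2) = 9
C -> B -> F -> G -> D: max(2, 11, 9, 2) = 11
Smallest bottleneck: 9.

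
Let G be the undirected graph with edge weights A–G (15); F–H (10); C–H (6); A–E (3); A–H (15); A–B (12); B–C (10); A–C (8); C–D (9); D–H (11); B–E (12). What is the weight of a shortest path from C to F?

16

Some routes from C to F:
C → B → A → H → F: 10 + 12 + 15 + 10 = 47
C → H → F: 6 + 10 = 16
C → D → H → F: 9 + 11 + 10 = 30
C → A → H → F: 8 + 15 + 10 = 33
Shortest: 16.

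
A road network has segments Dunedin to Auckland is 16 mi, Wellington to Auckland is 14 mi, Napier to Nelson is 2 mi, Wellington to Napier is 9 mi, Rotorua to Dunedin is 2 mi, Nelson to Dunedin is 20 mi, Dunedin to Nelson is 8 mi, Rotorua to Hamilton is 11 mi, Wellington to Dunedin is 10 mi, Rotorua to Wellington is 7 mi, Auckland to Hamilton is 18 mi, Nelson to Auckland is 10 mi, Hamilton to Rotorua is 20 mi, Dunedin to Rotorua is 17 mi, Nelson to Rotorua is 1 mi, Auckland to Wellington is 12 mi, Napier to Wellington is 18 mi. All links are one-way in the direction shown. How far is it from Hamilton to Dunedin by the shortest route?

Paths from Hamilton to Dunedin:
Hamilton → Rotorua → Dunedin: 20 + 2 = 22
Hamilton → Rotorua → Wellington → Napier → Nelson → Dunedin: 20 + 7 + 9 + 2 + 20 = 58
Hamilton → Rotorua → Wellington → Dunedin: 20 + 7 + 10 = 37
The minimum is 22 mi.

22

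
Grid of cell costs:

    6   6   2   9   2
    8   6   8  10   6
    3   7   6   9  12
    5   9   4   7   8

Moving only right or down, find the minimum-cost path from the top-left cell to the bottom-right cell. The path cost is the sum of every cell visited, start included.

47

One optimal route is (0,0) -> (0,1) -> (0,2) -> (1,2) -> (2,2) -> (3,2) -> (3,3) -> (3,4).
Its cost is 6 + 6 + 2 + 8 + 6 + 4 + 7 + 8 = 47.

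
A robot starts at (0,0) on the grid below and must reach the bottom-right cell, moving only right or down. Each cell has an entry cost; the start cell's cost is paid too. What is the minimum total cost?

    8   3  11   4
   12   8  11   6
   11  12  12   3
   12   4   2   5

One optimal route is (0,0)→(0,1)→(0,2)→(0,3)→(1,3)→(2,3)→(3,3).
Its cost is 8 + 3 + 11 + 4 + 6 + 3 + 5 = 40.

40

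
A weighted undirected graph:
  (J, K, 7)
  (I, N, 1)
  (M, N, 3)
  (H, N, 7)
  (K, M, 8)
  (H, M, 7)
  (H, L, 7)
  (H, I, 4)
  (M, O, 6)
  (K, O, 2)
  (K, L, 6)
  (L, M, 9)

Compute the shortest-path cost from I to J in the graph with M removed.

Paths from I to J avoiding M:
I-N-H-L-K-J: 1 + 7 + 7 + 6 + 7 = 28
I-H-L-K-J: 4 + 7 + 6 + 7 = 24
Best route has total 24.

24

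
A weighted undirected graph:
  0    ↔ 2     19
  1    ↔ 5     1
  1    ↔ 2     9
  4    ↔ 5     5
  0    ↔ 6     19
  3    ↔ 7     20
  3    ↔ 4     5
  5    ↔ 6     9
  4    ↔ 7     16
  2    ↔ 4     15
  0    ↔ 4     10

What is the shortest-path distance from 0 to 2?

Paths from 0 to 2:
0 - 6 - 5 - 4 - 2: 19 + 9 + 5 + 15 = 48
0 - 6 - 5 - 1 - 2: 19 + 9 + 1 + 9 = 38
0 - 4 - 2: 10 + 15 = 25
0 - 4 - 5 - 1 - 2: 10 + 5 + 1 + 9 = 25
0 - 2: 19
The minimum is 19.

19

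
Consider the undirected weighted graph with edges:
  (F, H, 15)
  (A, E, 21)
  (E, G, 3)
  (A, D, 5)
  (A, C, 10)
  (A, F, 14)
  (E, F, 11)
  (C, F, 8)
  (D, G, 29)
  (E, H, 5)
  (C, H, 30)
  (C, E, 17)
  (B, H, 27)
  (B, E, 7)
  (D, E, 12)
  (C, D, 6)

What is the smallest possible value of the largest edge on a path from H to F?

11

Some routes from H to F:
H→E→D→A→F: max(5, 12, 5, 14) = 14
H→E→D→A→C→F: max(5, 12, 5, 10, 8) = 12
H→E→D→C→A→F: max(5, 12, 6, 10, 14) = 14
H→E→F: max(5, 11) = 11
H→E→D→C→F: max(5, 12, 6, 8) = 12
Best route has worst link 11.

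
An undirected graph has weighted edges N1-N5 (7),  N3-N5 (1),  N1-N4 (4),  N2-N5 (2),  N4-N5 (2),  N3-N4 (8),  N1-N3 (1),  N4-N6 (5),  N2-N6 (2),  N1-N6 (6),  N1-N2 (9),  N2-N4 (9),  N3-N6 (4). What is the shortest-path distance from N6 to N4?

Checking several routes:
N6 → N4: 5
N6 → N1 → N3 → N5 → N4: 6 + 1 + 1 + 2 = 10
N6 → N3 → N5 → N4: 4 + 1 + 2 = 7
N6 → N3 → N1 → N4: 4 + 1 + 4 = 9
N6 → N1 → N4: 6 + 4 = 10
N6 → N2 → N5 → N4: 2 + 2 + 2 = 6
The minimum is 5.

5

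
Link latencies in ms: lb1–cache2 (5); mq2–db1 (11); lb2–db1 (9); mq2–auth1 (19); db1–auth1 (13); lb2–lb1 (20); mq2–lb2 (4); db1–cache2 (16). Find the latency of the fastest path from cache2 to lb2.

25

Some routes from cache2 to lb2:
cache2 - db1 - lb2: 16 + 9 = 25
cache2 - lb1 - lb2: 5 + 20 = 25
cache2 - db1 - mq2 - lb2: 16 + 11 + 4 = 31
Shortest: 25 ms.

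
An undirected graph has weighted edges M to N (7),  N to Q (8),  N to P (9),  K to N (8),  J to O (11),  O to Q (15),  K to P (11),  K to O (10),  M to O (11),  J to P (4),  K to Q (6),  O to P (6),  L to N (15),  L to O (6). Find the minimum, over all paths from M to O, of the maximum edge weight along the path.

9

Comparing a few candidate routes:
M-N-P-O: max(7, 9, 6) = 9
M-N-P-J-O: max(7, 9, 4, 11) = 11
M-N-Q-K-O: max(7, 8, 6, 10) = 10
M-N-K-O: max(7, 8, 10) = 10
Smallest bottleneck: 9.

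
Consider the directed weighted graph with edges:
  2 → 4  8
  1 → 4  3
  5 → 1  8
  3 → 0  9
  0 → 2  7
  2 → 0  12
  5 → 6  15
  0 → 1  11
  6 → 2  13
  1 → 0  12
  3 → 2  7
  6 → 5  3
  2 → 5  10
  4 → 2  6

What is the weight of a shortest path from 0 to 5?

17

Routes from 0 to 5:
0 - 1 - 4 - 2 - 5: 11 + 3 + 6 + 10 = 30
0 - 2 - 5: 7 + 10 = 17
Best route has total 17.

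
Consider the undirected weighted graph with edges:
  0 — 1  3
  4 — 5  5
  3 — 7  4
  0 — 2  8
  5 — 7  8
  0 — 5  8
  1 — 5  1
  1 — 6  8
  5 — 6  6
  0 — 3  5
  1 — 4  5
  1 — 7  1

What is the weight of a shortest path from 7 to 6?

8

Some routes from 7 to 6:
7-1-4-5-6: 1 + 5 + 5 + 6 = 17
7-5-6: 8 + 6 = 14
7-5-1-6: 8 + 1 + 8 = 17
7-1-5-6: 1 + 1 + 6 = 8
7-1-6: 1 + 8 = 9
The minimum is 8.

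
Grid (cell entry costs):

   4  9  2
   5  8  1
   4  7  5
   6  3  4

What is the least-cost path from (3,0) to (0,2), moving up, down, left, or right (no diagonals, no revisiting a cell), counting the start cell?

Cheapest: [3,0] [3,1] [3,2] [2,2] [1,2] [0,2]
  6 + 3 + 4 + 5 + 1 + 2 = 21

21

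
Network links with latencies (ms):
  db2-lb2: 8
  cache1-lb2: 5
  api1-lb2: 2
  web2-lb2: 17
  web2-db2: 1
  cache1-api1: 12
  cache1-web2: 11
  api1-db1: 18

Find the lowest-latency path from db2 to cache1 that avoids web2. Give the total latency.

13

Paths from db2 to cache1 avoiding web2:
db2 -> lb2 -> api1 -> cache1: 8 + 2 + 12 = 22
db2 -> lb2 -> cache1: 8 + 5 = 13
Best route has total 13 ms.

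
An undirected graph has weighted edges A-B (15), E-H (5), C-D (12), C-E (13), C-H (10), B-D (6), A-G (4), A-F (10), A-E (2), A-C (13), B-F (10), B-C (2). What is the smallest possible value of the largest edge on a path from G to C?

10

Checking several routes:
G -> A -> F -> B -> C: max(4, 10, 10, 2) = 10
G -> A -> E -> H -> C: max(4, 2, 5, 10) = 10
G -> A -> C: max(4, 13) = 13
G -> A -> E -> C: max(4, 2, 13) = 13
G -> A -> F -> B -> D -> C: max(4, 10, 10, 6, 12) = 12
Best route has worst link 10.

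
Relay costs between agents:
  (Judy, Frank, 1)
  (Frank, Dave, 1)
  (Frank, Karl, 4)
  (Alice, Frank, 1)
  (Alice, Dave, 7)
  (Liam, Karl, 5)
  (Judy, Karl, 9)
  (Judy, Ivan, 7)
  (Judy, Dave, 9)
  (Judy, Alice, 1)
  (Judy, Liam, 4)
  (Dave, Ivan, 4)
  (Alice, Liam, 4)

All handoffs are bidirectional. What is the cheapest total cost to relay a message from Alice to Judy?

1

Checking several routes:
Alice - Dave - Frank - Judy: 7 + 1 + 1 = 9
Alice - Judy: 1
Alice - Liam - Judy: 4 + 4 = 8
Alice - Frank - Judy: 1 + 1 = 2
Best route has total 1.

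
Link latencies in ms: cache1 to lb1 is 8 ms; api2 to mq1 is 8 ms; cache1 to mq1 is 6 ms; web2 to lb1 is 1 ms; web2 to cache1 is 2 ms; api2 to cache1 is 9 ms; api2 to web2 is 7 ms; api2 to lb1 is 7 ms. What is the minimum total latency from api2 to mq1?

Checking several routes:
api2-mq1: 8
api2-web2-cache1-mq1: 7 + 2 + 6 = 15
api2-cache1-mq1: 9 + 6 = 15
Shortest: 8 ms.

8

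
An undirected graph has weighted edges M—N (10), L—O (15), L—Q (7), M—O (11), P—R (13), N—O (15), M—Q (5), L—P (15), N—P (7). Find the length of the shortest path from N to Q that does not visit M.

Paths from N to Q avoiding M:
N → O → L → Q: 15 + 15 + 7 = 37
N → P → L → Q: 7 + 15 + 7 = 29
The minimum is 29.

29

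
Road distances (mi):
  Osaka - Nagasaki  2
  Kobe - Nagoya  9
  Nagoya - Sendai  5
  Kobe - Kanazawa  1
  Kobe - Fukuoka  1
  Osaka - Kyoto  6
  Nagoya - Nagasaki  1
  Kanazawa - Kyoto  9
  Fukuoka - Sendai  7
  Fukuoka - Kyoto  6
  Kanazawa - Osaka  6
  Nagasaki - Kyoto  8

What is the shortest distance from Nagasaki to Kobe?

Comparing a few candidate routes:
Nagasaki→Nagoya→Kobe: 1 + 9 = 10
Nagasaki→Osaka→Kanazawa→Kobe: 2 + 6 + 1 = 9
Nagasaki→Osaka→Kyoto→Fukuoka→Kobe: 2 + 6 + 6 + 1 = 15
Nagasaki→Kyoto→Kanazawa→Kobe: 8 + 9 + 1 = 18
Nagasaki→Nagoya→Sendai→Fukuoka→Kobe: 1 + 5 + 7 + 1 = 14
Nagasaki→Kyoto→Fukuoka→Kobe: 8 + 6 + 1 = 15
Shortest: 9 mi.

9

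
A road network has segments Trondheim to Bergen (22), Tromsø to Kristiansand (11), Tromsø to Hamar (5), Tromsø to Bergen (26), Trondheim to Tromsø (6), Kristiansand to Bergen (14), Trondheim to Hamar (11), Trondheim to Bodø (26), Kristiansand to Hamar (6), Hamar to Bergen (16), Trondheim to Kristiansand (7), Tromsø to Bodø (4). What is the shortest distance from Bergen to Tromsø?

21

Comparing a few candidate routes:
Bergen-Kristiansand-Tromsø: 14 + 11 = 25
Bergen-Hamar-Tromsø: 16 + 5 = 21
Bergen-Kristiansand-Hamar-Tromsø: 14 + 6 + 5 = 25
Shortest: 21.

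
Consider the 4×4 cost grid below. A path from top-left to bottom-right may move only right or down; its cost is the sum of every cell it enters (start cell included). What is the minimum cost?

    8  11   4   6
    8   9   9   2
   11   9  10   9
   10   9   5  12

Cheapest: (0,0)→(0,1)→(0,2)→(0,3)→(1,3)→(2,3)→(3,3)
  8 + 11 + 4 + 6 + 2 + 9 + 12 = 52

52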